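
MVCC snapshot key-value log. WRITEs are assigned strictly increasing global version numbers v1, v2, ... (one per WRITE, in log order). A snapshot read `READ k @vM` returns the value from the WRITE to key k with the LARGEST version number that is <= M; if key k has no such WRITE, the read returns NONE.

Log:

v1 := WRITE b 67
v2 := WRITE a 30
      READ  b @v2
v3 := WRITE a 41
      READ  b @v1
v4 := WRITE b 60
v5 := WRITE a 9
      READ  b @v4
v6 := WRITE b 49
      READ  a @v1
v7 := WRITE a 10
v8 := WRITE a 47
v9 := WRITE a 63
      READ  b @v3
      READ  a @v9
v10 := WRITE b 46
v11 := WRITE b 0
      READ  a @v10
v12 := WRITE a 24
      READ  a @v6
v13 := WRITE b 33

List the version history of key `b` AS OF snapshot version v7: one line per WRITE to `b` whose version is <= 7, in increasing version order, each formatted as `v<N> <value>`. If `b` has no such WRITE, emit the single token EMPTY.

Answer: v1 67
v4 60
v6 49

Derivation:
Scan writes for key=b with version <= 7:
  v1 WRITE b 67 -> keep
  v2 WRITE a 30 -> skip
  v3 WRITE a 41 -> skip
  v4 WRITE b 60 -> keep
  v5 WRITE a 9 -> skip
  v6 WRITE b 49 -> keep
  v7 WRITE a 10 -> skip
  v8 WRITE a 47 -> skip
  v9 WRITE a 63 -> skip
  v10 WRITE b 46 -> drop (> snap)
  v11 WRITE b 0 -> drop (> snap)
  v12 WRITE a 24 -> skip
  v13 WRITE b 33 -> drop (> snap)
Collected: [(1, 67), (4, 60), (6, 49)]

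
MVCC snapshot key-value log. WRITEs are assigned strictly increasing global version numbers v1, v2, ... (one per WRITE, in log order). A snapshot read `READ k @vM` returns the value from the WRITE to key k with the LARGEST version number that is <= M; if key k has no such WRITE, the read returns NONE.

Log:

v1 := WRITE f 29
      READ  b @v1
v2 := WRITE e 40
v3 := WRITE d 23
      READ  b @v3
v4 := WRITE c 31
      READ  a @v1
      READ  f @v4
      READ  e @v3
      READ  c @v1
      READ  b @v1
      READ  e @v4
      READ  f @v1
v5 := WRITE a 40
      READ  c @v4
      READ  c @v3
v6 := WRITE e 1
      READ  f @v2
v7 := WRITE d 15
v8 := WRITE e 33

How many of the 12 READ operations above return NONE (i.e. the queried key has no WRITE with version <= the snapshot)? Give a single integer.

v1: WRITE f=29  (f history now [(1, 29)])
READ b @v1: history=[] -> no version <= 1 -> NONE
v2: WRITE e=40  (e history now [(2, 40)])
v3: WRITE d=23  (d history now [(3, 23)])
READ b @v3: history=[] -> no version <= 3 -> NONE
v4: WRITE c=31  (c history now [(4, 31)])
READ a @v1: history=[] -> no version <= 1 -> NONE
READ f @v4: history=[(1, 29)] -> pick v1 -> 29
READ e @v3: history=[(2, 40)] -> pick v2 -> 40
READ c @v1: history=[(4, 31)] -> no version <= 1 -> NONE
READ b @v1: history=[] -> no version <= 1 -> NONE
READ e @v4: history=[(2, 40)] -> pick v2 -> 40
READ f @v1: history=[(1, 29)] -> pick v1 -> 29
v5: WRITE a=40  (a history now [(5, 40)])
READ c @v4: history=[(4, 31)] -> pick v4 -> 31
READ c @v3: history=[(4, 31)] -> no version <= 3 -> NONE
v6: WRITE e=1  (e history now [(2, 40), (6, 1)])
READ f @v2: history=[(1, 29)] -> pick v1 -> 29
v7: WRITE d=15  (d history now [(3, 23), (7, 15)])
v8: WRITE e=33  (e history now [(2, 40), (6, 1), (8, 33)])
Read results in order: ['NONE', 'NONE', 'NONE', '29', '40', 'NONE', 'NONE', '40', '29', '31', 'NONE', '29']
NONE count = 6

Answer: 6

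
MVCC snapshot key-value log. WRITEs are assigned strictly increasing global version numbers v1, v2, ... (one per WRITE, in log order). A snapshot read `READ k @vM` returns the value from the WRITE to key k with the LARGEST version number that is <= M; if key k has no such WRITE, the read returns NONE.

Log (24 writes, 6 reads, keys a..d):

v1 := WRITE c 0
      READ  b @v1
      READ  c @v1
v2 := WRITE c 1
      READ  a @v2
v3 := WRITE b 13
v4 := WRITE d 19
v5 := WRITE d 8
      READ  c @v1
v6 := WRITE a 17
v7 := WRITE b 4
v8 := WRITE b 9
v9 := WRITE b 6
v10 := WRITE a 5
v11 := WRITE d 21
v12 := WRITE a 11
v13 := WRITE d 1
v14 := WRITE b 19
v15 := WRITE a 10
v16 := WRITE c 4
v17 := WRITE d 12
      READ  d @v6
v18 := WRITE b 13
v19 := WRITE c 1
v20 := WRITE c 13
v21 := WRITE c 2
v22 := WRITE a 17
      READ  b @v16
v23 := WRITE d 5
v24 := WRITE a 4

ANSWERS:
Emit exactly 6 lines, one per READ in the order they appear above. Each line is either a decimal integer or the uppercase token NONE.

Answer: NONE
0
NONE
0
8
19

Derivation:
v1: WRITE c=0  (c history now [(1, 0)])
READ b @v1: history=[] -> no version <= 1 -> NONE
READ c @v1: history=[(1, 0)] -> pick v1 -> 0
v2: WRITE c=1  (c history now [(1, 0), (2, 1)])
READ a @v2: history=[] -> no version <= 2 -> NONE
v3: WRITE b=13  (b history now [(3, 13)])
v4: WRITE d=19  (d history now [(4, 19)])
v5: WRITE d=8  (d history now [(4, 19), (5, 8)])
READ c @v1: history=[(1, 0), (2, 1)] -> pick v1 -> 0
v6: WRITE a=17  (a history now [(6, 17)])
v7: WRITE b=4  (b history now [(3, 13), (7, 4)])
v8: WRITE b=9  (b history now [(3, 13), (7, 4), (8, 9)])
v9: WRITE b=6  (b history now [(3, 13), (7, 4), (8, 9), (9, 6)])
v10: WRITE a=5  (a history now [(6, 17), (10, 5)])
v11: WRITE d=21  (d history now [(4, 19), (5, 8), (11, 21)])
v12: WRITE a=11  (a history now [(6, 17), (10, 5), (12, 11)])
v13: WRITE d=1  (d history now [(4, 19), (5, 8), (11, 21), (13, 1)])
v14: WRITE b=19  (b history now [(3, 13), (7, 4), (8, 9), (9, 6), (14, 19)])
v15: WRITE a=10  (a history now [(6, 17), (10, 5), (12, 11), (15, 10)])
v16: WRITE c=4  (c history now [(1, 0), (2, 1), (16, 4)])
v17: WRITE d=12  (d history now [(4, 19), (5, 8), (11, 21), (13, 1), (17, 12)])
READ d @v6: history=[(4, 19), (5, 8), (11, 21), (13, 1), (17, 12)] -> pick v5 -> 8
v18: WRITE b=13  (b history now [(3, 13), (7, 4), (8, 9), (9, 6), (14, 19), (18, 13)])
v19: WRITE c=1  (c history now [(1, 0), (2, 1), (16, 4), (19, 1)])
v20: WRITE c=13  (c history now [(1, 0), (2, 1), (16, 4), (19, 1), (20, 13)])
v21: WRITE c=2  (c history now [(1, 0), (2, 1), (16, 4), (19, 1), (20, 13), (21, 2)])
v22: WRITE a=17  (a history now [(6, 17), (10, 5), (12, 11), (15, 10), (22, 17)])
READ b @v16: history=[(3, 13), (7, 4), (8, 9), (9, 6), (14, 19), (18, 13)] -> pick v14 -> 19
v23: WRITE d=5  (d history now [(4, 19), (5, 8), (11, 21), (13, 1), (17, 12), (23, 5)])
v24: WRITE a=4  (a history now [(6, 17), (10, 5), (12, 11), (15, 10), (22, 17), (24, 4)])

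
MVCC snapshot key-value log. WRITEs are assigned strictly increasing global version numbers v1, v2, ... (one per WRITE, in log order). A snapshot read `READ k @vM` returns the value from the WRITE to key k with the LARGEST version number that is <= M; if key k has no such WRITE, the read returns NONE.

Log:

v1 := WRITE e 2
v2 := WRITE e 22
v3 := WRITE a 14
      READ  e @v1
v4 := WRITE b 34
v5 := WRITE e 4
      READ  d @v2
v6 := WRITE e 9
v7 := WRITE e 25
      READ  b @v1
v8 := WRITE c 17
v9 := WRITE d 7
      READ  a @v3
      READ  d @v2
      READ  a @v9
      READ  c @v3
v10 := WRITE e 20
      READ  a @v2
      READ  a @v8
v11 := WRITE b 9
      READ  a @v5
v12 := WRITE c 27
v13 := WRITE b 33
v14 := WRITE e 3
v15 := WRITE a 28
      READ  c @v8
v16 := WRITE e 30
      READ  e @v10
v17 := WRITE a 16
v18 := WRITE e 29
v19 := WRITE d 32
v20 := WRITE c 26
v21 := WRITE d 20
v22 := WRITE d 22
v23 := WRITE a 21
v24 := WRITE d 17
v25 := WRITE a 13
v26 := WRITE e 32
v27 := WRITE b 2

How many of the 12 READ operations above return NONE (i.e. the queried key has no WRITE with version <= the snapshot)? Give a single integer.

Answer: 5

Derivation:
v1: WRITE e=2  (e history now [(1, 2)])
v2: WRITE e=22  (e history now [(1, 2), (2, 22)])
v3: WRITE a=14  (a history now [(3, 14)])
READ e @v1: history=[(1, 2), (2, 22)] -> pick v1 -> 2
v4: WRITE b=34  (b history now [(4, 34)])
v5: WRITE e=4  (e history now [(1, 2), (2, 22), (5, 4)])
READ d @v2: history=[] -> no version <= 2 -> NONE
v6: WRITE e=9  (e history now [(1, 2), (2, 22), (5, 4), (6, 9)])
v7: WRITE e=25  (e history now [(1, 2), (2, 22), (5, 4), (6, 9), (7, 25)])
READ b @v1: history=[(4, 34)] -> no version <= 1 -> NONE
v8: WRITE c=17  (c history now [(8, 17)])
v9: WRITE d=7  (d history now [(9, 7)])
READ a @v3: history=[(3, 14)] -> pick v3 -> 14
READ d @v2: history=[(9, 7)] -> no version <= 2 -> NONE
READ a @v9: history=[(3, 14)] -> pick v3 -> 14
READ c @v3: history=[(8, 17)] -> no version <= 3 -> NONE
v10: WRITE e=20  (e history now [(1, 2), (2, 22), (5, 4), (6, 9), (7, 25), (10, 20)])
READ a @v2: history=[(3, 14)] -> no version <= 2 -> NONE
READ a @v8: history=[(3, 14)] -> pick v3 -> 14
v11: WRITE b=9  (b history now [(4, 34), (11, 9)])
READ a @v5: history=[(3, 14)] -> pick v3 -> 14
v12: WRITE c=27  (c history now [(8, 17), (12, 27)])
v13: WRITE b=33  (b history now [(4, 34), (11, 9), (13, 33)])
v14: WRITE e=3  (e history now [(1, 2), (2, 22), (5, 4), (6, 9), (7, 25), (10, 20), (14, 3)])
v15: WRITE a=28  (a history now [(3, 14), (15, 28)])
READ c @v8: history=[(8, 17), (12, 27)] -> pick v8 -> 17
v16: WRITE e=30  (e history now [(1, 2), (2, 22), (5, 4), (6, 9), (7, 25), (10, 20), (14, 3), (16, 30)])
READ e @v10: history=[(1, 2), (2, 22), (5, 4), (6, 9), (7, 25), (10, 20), (14, 3), (16, 30)] -> pick v10 -> 20
v17: WRITE a=16  (a history now [(3, 14), (15, 28), (17, 16)])
v18: WRITE e=29  (e history now [(1, 2), (2, 22), (5, 4), (6, 9), (7, 25), (10, 20), (14, 3), (16, 30), (18, 29)])
v19: WRITE d=32  (d history now [(9, 7), (19, 32)])
v20: WRITE c=26  (c history now [(8, 17), (12, 27), (20, 26)])
v21: WRITE d=20  (d history now [(9, 7), (19, 32), (21, 20)])
v22: WRITE d=22  (d history now [(9, 7), (19, 32), (21, 20), (22, 22)])
v23: WRITE a=21  (a history now [(3, 14), (15, 28), (17, 16), (23, 21)])
v24: WRITE d=17  (d history now [(9, 7), (19, 32), (21, 20), (22, 22), (24, 17)])
v25: WRITE a=13  (a history now [(3, 14), (15, 28), (17, 16), (23, 21), (25, 13)])
v26: WRITE e=32  (e history now [(1, 2), (2, 22), (5, 4), (6, 9), (7, 25), (10, 20), (14, 3), (16, 30), (18, 29), (26, 32)])
v27: WRITE b=2  (b history now [(4, 34), (11, 9), (13, 33), (27, 2)])
Read results in order: ['2', 'NONE', 'NONE', '14', 'NONE', '14', 'NONE', 'NONE', '14', '14', '17', '20']
NONE count = 5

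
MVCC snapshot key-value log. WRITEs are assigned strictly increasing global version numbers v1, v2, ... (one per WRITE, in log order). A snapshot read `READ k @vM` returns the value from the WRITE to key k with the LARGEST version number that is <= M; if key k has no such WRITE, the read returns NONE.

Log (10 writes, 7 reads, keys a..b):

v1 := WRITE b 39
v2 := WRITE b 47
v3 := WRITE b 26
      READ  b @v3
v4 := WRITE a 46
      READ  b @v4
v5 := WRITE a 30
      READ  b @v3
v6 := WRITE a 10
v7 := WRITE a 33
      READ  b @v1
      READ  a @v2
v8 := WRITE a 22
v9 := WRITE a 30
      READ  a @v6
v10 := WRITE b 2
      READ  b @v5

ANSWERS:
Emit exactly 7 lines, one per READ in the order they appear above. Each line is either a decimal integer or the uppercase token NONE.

Answer: 26
26
26
39
NONE
10
26

Derivation:
v1: WRITE b=39  (b history now [(1, 39)])
v2: WRITE b=47  (b history now [(1, 39), (2, 47)])
v3: WRITE b=26  (b history now [(1, 39), (2, 47), (3, 26)])
READ b @v3: history=[(1, 39), (2, 47), (3, 26)] -> pick v3 -> 26
v4: WRITE a=46  (a history now [(4, 46)])
READ b @v4: history=[(1, 39), (2, 47), (3, 26)] -> pick v3 -> 26
v5: WRITE a=30  (a history now [(4, 46), (5, 30)])
READ b @v3: history=[(1, 39), (2, 47), (3, 26)] -> pick v3 -> 26
v6: WRITE a=10  (a history now [(4, 46), (5, 30), (6, 10)])
v7: WRITE a=33  (a history now [(4, 46), (5, 30), (6, 10), (7, 33)])
READ b @v1: history=[(1, 39), (2, 47), (3, 26)] -> pick v1 -> 39
READ a @v2: history=[(4, 46), (5, 30), (6, 10), (7, 33)] -> no version <= 2 -> NONE
v8: WRITE a=22  (a history now [(4, 46), (5, 30), (6, 10), (7, 33), (8, 22)])
v9: WRITE a=30  (a history now [(4, 46), (5, 30), (6, 10), (7, 33), (8, 22), (9, 30)])
READ a @v6: history=[(4, 46), (5, 30), (6, 10), (7, 33), (8, 22), (9, 30)] -> pick v6 -> 10
v10: WRITE b=2  (b history now [(1, 39), (2, 47), (3, 26), (10, 2)])
READ b @v5: history=[(1, 39), (2, 47), (3, 26), (10, 2)] -> pick v3 -> 26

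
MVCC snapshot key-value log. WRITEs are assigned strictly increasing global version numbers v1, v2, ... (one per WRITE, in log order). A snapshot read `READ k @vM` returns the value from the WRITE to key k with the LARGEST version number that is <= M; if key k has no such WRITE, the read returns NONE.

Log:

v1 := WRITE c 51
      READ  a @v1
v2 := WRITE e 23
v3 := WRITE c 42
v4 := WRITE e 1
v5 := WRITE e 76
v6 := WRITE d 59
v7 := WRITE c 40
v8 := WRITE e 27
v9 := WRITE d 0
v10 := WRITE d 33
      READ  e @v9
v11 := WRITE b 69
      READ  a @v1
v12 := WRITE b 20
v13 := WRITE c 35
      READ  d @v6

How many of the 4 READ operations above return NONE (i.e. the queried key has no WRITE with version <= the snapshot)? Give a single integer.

v1: WRITE c=51  (c history now [(1, 51)])
READ a @v1: history=[] -> no version <= 1 -> NONE
v2: WRITE e=23  (e history now [(2, 23)])
v3: WRITE c=42  (c history now [(1, 51), (3, 42)])
v4: WRITE e=1  (e history now [(2, 23), (4, 1)])
v5: WRITE e=76  (e history now [(2, 23), (4, 1), (5, 76)])
v6: WRITE d=59  (d history now [(6, 59)])
v7: WRITE c=40  (c history now [(1, 51), (3, 42), (7, 40)])
v8: WRITE e=27  (e history now [(2, 23), (4, 1), (5, 76), (8, 27)])
v9: WRITE d=0  (d history now [(6, 59), (9, 0)])
v10: WRITE d=33  (d history now [(6, 59), (9, 0), (10, 33)])
READ e @v9: history=[(2, 23), (4, 1), (5, 76), (8, 27)] -> pick v8 -> 27
v11: WRITE b=69  (b history now [(11, 69)])
READ a @v1: history=[] -> no version <= 1 -> NONE
v12: WRITE b=20  (b history now [(11, 69), (12, 20)])
v13: WRITE c=35  (c history now [(1, 51), (3, 42), (7, 40), (13, 35)])
READ d @v6: history=[(6, 59), (9, 0), (10, 33)] -> pick v6 -> 59
Read results in order: ['NONE', '27', 'NONE', '59']
NONE count = 2

Answer: 2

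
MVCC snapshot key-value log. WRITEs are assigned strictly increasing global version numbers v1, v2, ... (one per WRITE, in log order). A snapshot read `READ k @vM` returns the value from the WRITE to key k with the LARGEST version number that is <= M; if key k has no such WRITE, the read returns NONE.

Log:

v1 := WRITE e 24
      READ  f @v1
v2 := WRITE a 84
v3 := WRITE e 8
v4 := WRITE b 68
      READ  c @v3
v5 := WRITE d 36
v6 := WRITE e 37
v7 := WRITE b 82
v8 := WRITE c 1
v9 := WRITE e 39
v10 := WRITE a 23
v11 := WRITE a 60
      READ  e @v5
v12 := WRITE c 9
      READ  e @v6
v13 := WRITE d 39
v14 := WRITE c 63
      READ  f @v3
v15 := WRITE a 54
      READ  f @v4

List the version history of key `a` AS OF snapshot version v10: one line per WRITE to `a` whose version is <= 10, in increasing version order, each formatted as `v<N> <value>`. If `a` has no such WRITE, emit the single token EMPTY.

Scan writes for key=a with version <= 10:
  v1 WRITE e 24 -> skip
  v2 WRITE a 84 -> keep
  v3 WRITE e 8 -> skip
  v4 WRITE b 68 -> skip
  v5 WRITE d 36 -> skip
  v6 WRITE e 37 -> skip
  v7 WRITE b 82 -> skip
  v8 WRITE c 1 -> skip
  v9 WRITE e 39 -> skip
  v10 WRITE a 23 -> keep
  v11 WRITE a 60 -> drop (> snap)
  v12 WRITE c 9 -> skip
  v13 WRITE d 39 -> skip
  v14 WRITE c 63 -> skip
  v15 WRITE a 54 -> drop (> snap)
Collected: [(2, 84), (10, 23)]

Answer: v2 84
v10 23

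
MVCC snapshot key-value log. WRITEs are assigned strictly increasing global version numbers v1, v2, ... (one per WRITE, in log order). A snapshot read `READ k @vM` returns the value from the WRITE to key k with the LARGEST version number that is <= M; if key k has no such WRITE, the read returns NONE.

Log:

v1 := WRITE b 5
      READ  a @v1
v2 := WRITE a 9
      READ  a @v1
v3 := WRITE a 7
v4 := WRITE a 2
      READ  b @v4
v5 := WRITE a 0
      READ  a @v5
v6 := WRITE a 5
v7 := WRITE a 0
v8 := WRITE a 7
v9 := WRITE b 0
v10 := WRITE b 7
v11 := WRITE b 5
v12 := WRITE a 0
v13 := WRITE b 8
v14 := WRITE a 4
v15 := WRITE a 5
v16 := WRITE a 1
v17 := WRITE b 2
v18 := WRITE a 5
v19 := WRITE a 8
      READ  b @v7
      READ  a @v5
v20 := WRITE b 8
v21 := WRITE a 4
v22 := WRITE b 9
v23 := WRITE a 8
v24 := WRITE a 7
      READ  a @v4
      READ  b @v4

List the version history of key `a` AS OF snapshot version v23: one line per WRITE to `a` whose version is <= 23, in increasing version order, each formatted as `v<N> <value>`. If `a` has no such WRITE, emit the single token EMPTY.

Scan writes for key=a with version <= 23:
  v1 WRITE b 5 -> skip
  v2 WRITE a 9 -> keep
  v3 WRITE a 7 -> keep
  v4 WRITE a 2 -> keep
  v5 WRITE a 0 -> keep
  v6 WRITE a 5 -> keep
  v7 WRITE a 0 -> keep
  v8 WRITE a 7 -> keep
  v9 WRITE b 0 -> skip
  v10 WRITE b 7 -> skip
  v11 WRITE b 5 -> skip
  v12 WRITE a 0 -> keep
  v13 WRITE b 8 -> skip
  v14 WRITE a 4 -> keep
  v15 WRITE a 5 -> keep
  v16 WRITE a 1 -> keep
  v17 WRITE b 2 -> skip
  v18 WRITE a 5 -> keep
  v19 WRITE a 8 -> keep
  v20 WRITE b 8 -> skip
  v21 WRITE a 4 -> keep
  v22 WRITE b 9 -> skip
  v23 WRITE a 8 -> keep
  v24 WRITE a 7 -> drop (> snap)
Collected: [(2, 9), (3, 7), (4, 2), (5, 0), (6, 5), (7, 0), (8, 7), (12, 0), (14, 4), (15, 5), (16, 1), (18, 5), (19, 8), (21, 4), (23, 8)]

Answer: v2 9
v3 7
v4 2
v5 0
v6 5
v7 0
v8 7
v12 0
v14 4
v15 5
v16 1
v18 5
v19 8
v21 4
v23 8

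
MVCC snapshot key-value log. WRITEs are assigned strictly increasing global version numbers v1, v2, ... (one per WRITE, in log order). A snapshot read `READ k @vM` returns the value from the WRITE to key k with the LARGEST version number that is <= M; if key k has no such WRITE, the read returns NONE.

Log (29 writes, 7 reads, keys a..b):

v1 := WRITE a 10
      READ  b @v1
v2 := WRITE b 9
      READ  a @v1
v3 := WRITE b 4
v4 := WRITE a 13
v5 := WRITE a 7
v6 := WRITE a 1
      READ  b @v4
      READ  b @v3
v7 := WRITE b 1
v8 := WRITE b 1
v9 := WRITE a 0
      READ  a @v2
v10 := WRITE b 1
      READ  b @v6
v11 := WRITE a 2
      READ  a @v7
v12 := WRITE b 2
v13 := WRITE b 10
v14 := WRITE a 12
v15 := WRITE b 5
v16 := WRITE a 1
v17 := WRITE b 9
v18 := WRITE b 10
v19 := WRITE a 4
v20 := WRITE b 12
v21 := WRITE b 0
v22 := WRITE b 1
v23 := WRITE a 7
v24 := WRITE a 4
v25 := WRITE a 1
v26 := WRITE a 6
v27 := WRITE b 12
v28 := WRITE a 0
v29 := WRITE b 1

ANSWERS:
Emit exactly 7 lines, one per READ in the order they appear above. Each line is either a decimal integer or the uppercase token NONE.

v1: WRITE a=10  (a history now [(1, 10)])
READ b @v1: history=[] -> no version <= 1 -> NONE
v2: WRITE b=9  (b history now [(2, 9)])
READ a @v1: history=[(1, 10)] -> pick v1 -> 10
v3: WRITE b=4  (b history now [(2, 9), (3, 4)])
v4: WRITE a=13  (a history now [(1, 10), (4, 13)])
v5: WRITE a=7  (a history now [(1, 10), (4, 13), (5, 7)])
v6: WRITE a=1  (a history now [(1, 10), (4, 13), (5, 7), (6, 1)])
READ b @v4: history=[(2, 9), (3, 4)] -> pick v3 -> 4
READ b @v3: history=[(2, 9), (3, 4)] -> pick v3 -> 4
v7: WRITE b=1  (b history now [(2, 9), (3, 4), (7, 1)])
v8: WRITE b=1  (b history now [(2, 9), (3, 4), (7, 1), (8, 1)])
v9: WRITE a=0  (a history now [(1, 10), (4, 13), (5, 7), (6, 1), (9, 0)])
READ a @v2: history=[(1, 10), (4, 13), (5, 7), (6, 1), (9, 0)] -> pick v1 -> 10
v10: WRITE b=1  (b history now [(2, 9), (3, 4), (7, 1), (8, 1), (10, 1)])
READ b @v6: history=[(2, 9), (3, 4), (7, 1), (8, 1), (10, 1)] -> pick v3 -> 4
v11: WRITE a=2  (a history now [(1, 10), (4, 13), (5, 7), (6, 1), (9, 0), (11, 2)])
READ a @v7: history=[(1, 10), (4, 13), (5, 7), (6, 1), (9, 0), (11, 2)] -> pick v6 -> 1
v12: WRITE b=2  (b history now [(2, 9), (3, 4), (7, 1), (8, 1), (10, 1), (12, 2)])
v13: WRITE b=10  (b history now [(2, 9), (3, 4), (7, 1), (8, 1), (10, 1), (12, 2), (13, 10)])
v14: WRITE a=12  (a history now [(1, 10), (4, 13), (5, 7), (6, 1), (9, 0), (11, 2), (14, 12)])
v15: WRITE b=5  (b history now [(2, 9), (3, 4), (7, 1), (8, 1), (10, 1), (12, 2), (13, 10), (15, 5)])
v16: WRITE a=1  (a history now [(1, 10), (4, 13), (5, 7), (6, 1), (9, 0), (11, 2), (14, 12), (16, 1)])
v17: WRITE b=9  (b history now [(2, 9), (3, 4), (7, 1), (8, 1), (10, 1), (12, 2), (13, 10), (15, 5), (17, 9)])
v18: WRITE b=10  (b history now [(2, 9), (3, 4), (7, 1), (8, 1), (10, 1), (12, 2), (13, 10), (15, 5), (17, 9), (18, 10)])
v19: WRITE a=4  (a history now [(1, 10), (4, 13), (5, 7), (6, 1), (9, 0), (11, 2), (14, 12), (16, 1), (19, 4)])
v20: WRITE b=12  (b history now [(2, 9), (3, 4), (7, 1), (8, 1), (10, 1), (12, 2), (13, 10), (15, 5), (17, 9), (18, 10), (20, 12)])
v21: WRITE b=0  (b history now [(2, 9), (3, 4), (7, 1), (8, 1), (10, 1), (12, 2), (13, 10), (15, 5), (17, 9), (18, 10), (20, 12), (21, 0)])
v22: WRITE b=1  (b history now [(2, 9), (3, 4), (7, 1), (8, 1), (10, 1), (12, 2), (13, 10), (15, 5), (17, 9), (18, 10), (20, 12), (21, 0), (22, 1)])
v23: WRITE a=7  (a history now [(1, 10), (4, 13), (5, 7), (6, 1), (9, 0), (11, 2), (14, 12), (16, 1), (19, 4), (23, 7)])
v24: WRITE a=4  (a history now [(1, 10), (4, 13), (5, 7), (6, 1), (9, 0), (11, 2), (14, 12), (16, 1), (19, 4), (23, 7), (24, 4)])
v25: WRITE a=1  (a history now [(1, 10), (4, 13), (5, 7), (6, 1), (9, 0), (11, 2), (14, 12), (16, 1), (19, 4), (23, 7), (24, 4), (25, 1)])
v26: WRITE a=6  (a history now [(1, 10), (4, 13), (5, 7), (6, 1), (9, 0), (11, 2), (14, 12), (16, 1), (19, 4), (23, 7), (24, 4), (25, 1), (26, 6)])
v27: WRITE b=12  (b history now [(2, 9), (3, 4), (7, 1), (8, 1), (10, 1), (12, 2), (13, 10), (15, 5), (17, 9), (18, 10), (20, 12), (21, 0), (22, 1), (27, 12)])
v28: WRITE a=0  (a history now [(1, 10), (4, 13), (5, 7), (6, 1), (9, 0), (11, 2), (14, 12), (16, 1), (19, 4), (23, 7), (24, 4), (25, 1), (26, 6), (28, 0)])
v29: WRITE b=1  (b history now [(2, 9), (3, 4), (7, 1), (8, 1), (10, 1), (12, 2), (13, 10), (15, 5), (17, 9), (18, 10), (20, 12), (21, 0), (22, 1), (27, 12), (29, 1)])

Answer: NONE
10
4
4
10
4
1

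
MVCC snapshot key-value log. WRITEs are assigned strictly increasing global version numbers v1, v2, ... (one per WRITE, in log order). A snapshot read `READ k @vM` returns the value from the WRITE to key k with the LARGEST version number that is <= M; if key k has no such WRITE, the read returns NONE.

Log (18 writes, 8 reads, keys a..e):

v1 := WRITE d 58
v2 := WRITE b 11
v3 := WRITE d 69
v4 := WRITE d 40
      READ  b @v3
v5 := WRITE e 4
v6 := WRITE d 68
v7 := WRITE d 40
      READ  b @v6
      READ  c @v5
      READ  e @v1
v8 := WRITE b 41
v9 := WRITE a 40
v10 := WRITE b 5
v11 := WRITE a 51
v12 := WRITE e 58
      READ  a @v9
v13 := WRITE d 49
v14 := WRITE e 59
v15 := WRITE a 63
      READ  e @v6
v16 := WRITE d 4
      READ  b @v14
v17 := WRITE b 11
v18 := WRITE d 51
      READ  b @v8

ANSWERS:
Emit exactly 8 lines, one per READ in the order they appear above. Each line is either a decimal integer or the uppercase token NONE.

Answer: 11
11
NONE
NONE
40
4
5
41

Derivation:
v1: WRITE d=58  (d history now [(1, 58)])
v2: WRITE b=11  (b history now [(2, 11)])
v3: WRITE d=69  (d history now [(1, 58), (3, 69)])
v4: WRITE d=40  (d history now [(1, 58), (3, 69), (4, 40)])
READ b @v3: history=[(2, 11)] -> pick v2 -> 11
v5: WRITE e=4  (e history now [(5, 4)])
v6: WRITE d=68  (d history now [(1, 58), (3, 69), (4, 40), (6, 68)])
v7: WRITE d=40  (d history now [(1, 58), (3, 69), (4, 40), (6, 68), (7, 40)])
READ b @v6: history=[(2, 11)] -> pick v2 -> 11
READ c @v5: history=[] -> no version <= 5 -> NONE
READ e @v1: history=[(5, 4)] -> no version <= 1 -> NONE
v8: WRITE b=41  (b history now [(2, 11), (8, 41)])
v9: WRITE a=40  (a history now [(9, 40)])
v10: WRITE b=5  (b history now [(2, 11), (8, 41), (10, 5)])
v11: WRITE a=51  (a history now [(9, 40), (11, 51)])
v12: WRITE e=58  (e history now [(5, 4), (12, 58)])
READ a @v9: history=[(9, 40), (11, 51)] -> pick v9 -> 40
v13: WRITE d=49  (d history now [(1, 58), (3, 69), (4, 40), (6, 68), (7, 40), (13, 49)])
v14: WRITE e=59  (e history now [(5, 4), (12, 58), (14, 59)])
v15: WRITE a=63  (a history now [(9, 40), (11, 51), (15, 63)])
READ e @v6: history=[(5, 4), (12, 58), (14, 59)] -> pick v5 -> 4
v16: WRITE d=4  (d history now [(1, 58), (3, 69), (4, 40), (6, 68), (7, 40), (13, 49), (16, 4)])
READ b @v14: history=[(2, 11), (8, 41), (10, 5)] -> pick v10 -> 5
v17: WRITE b=11  (b history now [(2, 11), (8, 41), (10, 5), (17, 11)])
v18: WRITE d=51  (d history now [(1, 58), (3, 69), (4, 40), (6, 68), (7, 40), (13, 49), (16, 4), (18, 51)])
READ b @v8: history=[(2, 11), (8, 41), (10, 5), (17, 11)] -> pick v8 -> 41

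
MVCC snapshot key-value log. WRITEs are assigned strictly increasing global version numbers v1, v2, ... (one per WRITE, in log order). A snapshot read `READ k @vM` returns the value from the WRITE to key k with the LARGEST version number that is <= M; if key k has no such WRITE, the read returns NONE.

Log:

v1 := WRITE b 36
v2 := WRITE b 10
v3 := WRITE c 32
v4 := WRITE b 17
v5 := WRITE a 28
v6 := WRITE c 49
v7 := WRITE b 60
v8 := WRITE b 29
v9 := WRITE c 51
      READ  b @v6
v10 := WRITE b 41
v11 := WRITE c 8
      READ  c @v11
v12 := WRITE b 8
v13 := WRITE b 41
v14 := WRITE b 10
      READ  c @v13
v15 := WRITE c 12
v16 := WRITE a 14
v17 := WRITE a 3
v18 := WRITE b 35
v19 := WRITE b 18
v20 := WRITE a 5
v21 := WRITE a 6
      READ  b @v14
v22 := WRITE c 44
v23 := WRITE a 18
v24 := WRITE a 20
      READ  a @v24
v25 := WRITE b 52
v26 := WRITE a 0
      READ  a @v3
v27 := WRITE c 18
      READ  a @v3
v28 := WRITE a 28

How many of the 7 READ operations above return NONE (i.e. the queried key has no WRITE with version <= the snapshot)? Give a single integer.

Answer: 2

Derivation:
v1: WRITE b=36  (b history now [(1, 36)])
v2: WRITE b=10  (b history now [(1, 36), (2, 10)])
v3: WRITE c=32  (c history now [(3, 32)])
v4: WRITE b=17  (b history now [(1, 36), (2, 10), (4, 17)])
v5: WRITE a=28  (a history now [(5, 28)])
v6: WRITE c=49  (c history now [(3, 32), (6, 49)])
v7: WRITE b=60  (b history now [(1, 36), (2, 10), (4, 17), (7, 60)])
v8: WRITE b=29  (b history now [(1, 36), (2, 10), (4, 17), (7, 60), (8, 29)])
v9: WRITE c=51  (c history now [(3, 32), (6, 49), (9, 51)])
READ b @v6: history=[(1, 36), (2, 10), (4, 17), (7, 60), (8, 29)] -> pick v4 -> 17
v10: WRITE b=41  (b history now [(1, 36), (2, 10), (4, 17), (7, 60), (8, 29), (10, 41)])
v11: WRITE c=8  (c history now [(3, 32), (6, 49), (9, 51), (11, 8)])
READ c @v11: history=[(3, 32), (6, 49), (9, 51), (11, 8)] -> pick v11 -> 8
v12: WRITE b=8  (b history now [(1, 36), (2, 10), (4, 17), (7, 60), (8, 29), (10, 41), (12, 8)])
v13: WRITE b=41  (b history now [(1, 36), (2, 10), (4, 17), (7, 60), (8, 29), (10, 41), (12, 8), (13, 41)])
v14: WRITE b=10  (b history now [(1, 36), (2, 10), (4, 17), (7, 60), (8, 29), (10, 41), (12, 8), (13, 41), (14, 10)])
READ c @v13: history=[(3, 32), (6, 49), (9, 51), (11, 8)] -> pick v11 -> 8
v15: WRITE c=12  (c history now [(3, 32), (6, 49), (9, 51), (11, 8), (15, 12)])
v16: WRITE a=14  (a history now [(5, 28), (16, 14)])
v17: WRITE a=3  (a history now [(5, 28), (16, 14), (17, 3)])
v18: WRITE b=35  (b history now [(1, 36), (2, 10), (4, 17), (7, 60), (8, 29), (10, 41), (12, 8), (13, 41), (14, 10), (18, 35)])
v19: WRITE b=18  (b history now [(1, 36), (2, 10), (4, 17), (7, 60), (8, 29), (10, 41), (12, 8), (13, 41), (14, 10), (18, 35), (19, 18)])
v20: WRITE a=5  (a history now [(5, 28), (16, 14), (17, 3), (20, 5)])
v21: WRITE a=6  (a history now [(5, 28), (16, 14), (17, 3), (20, 5), (21, 6)])
READ b @v14: history=[(1, 36), (2, 10), (4, 17), (7, 60), (8, 29), (10, 41), (12, 8), (13, 41), (14, 10), (18, 35), (19, 18)] -> pick v14 -> 10
v22: WRITE c=44  (c history now [(3, 32), (6, 49), (9, 51), (11, 8), (15, 12), (22, 44)])
v23: WRITE a=18  (a history now [(5, 28), (16, 14), (17, 3), (20, 5), (21, 6), (23, 18)])
v24: WRITE a=20  (a history now [(5, 28), (16, 14), (17, 3), (20, 5), (21, 6), (23, 18), (24, 20)])
READ a @v24: history=[(5, 28), (16, 14), (17, 3), (20, 5), (21, 6), (23, 18), (24, 20)] -> pick v24 -> 20
v25: WRITE b=52  (b history now [(1, 36), (2, 10), (4, 17), (7, 60), (8, 29), (10, 41), (12, 8), (13, 41), (14, 10), (18, 35), (19, 18), (25, 52)])
v26: WRITE a=0  (a history now [(5, 28), (16, 14), (17, 3), (20, 5), (21, 6), (23, 18), (24, 20), (26, 0)])
READ a @v3: history=[(5, 28), (16, 14), (17, 3), (20, 5), (21, 6), (23, 18), (24, 20), (26, 0)] -> no version <= 3 -> NONE
v27: WRITE c=18  (c history now [(3, 32), (6, 49), (9, 51), (11, 8), (15, 12), (22, 44), (27, 18)])
READ a @v3: history=[(5, 28), (16, 14), (17, 3), (20, 5), (21, 6), (23, 18), (24, 20), (26, 0)] -> no version <= 3 -> NONE
v28: WRITE a=28  (a history now [(5, 28), (16, 14), (17, 3), (20, 5), (21, 6), (23, 18), (24, 20), (26, 0), (28, 28)])
Read results in order: ['17', '8', '8', '10', '20', 'NONE', 'NONE']
NONE count = 2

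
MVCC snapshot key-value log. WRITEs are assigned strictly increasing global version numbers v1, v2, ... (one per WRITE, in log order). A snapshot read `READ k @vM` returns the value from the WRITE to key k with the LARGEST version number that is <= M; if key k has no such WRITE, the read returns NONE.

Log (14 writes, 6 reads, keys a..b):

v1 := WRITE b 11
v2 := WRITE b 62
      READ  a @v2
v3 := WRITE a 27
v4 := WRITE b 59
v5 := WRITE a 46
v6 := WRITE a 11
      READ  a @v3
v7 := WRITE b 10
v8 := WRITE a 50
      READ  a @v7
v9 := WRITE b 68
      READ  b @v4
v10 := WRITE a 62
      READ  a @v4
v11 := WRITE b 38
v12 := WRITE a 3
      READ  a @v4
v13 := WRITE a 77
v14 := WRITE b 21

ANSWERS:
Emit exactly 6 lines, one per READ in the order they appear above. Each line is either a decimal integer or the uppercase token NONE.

v1: WRITE b=11  (b history now [(1, 11)])
v2: WRITE b=62  (b history now [(1, 11), (2, 62)])
READ a @v2: history=[] -> no version <= 2 -> NONE
v3: WRITE a=27  (a history now [(3, 27)])
v4: WRITE b=59  (b history now [(1, 11), (2, 62), (4, 59)])
v5: WRITE a=46  (a history now [(3, 27), (5, 46)])
v6: WRITE a=11  (a history now [(3, 27), (5, 46), (6, 11)])
READ a @v3: history=[(3, 27), (5, 46), (6, 11)] -> pick v3 -> 27
v7: WRITE b=10  (b history now [(1, 11), (2, 62), (4, 59), (7, 10)])
v8: WRITE a=50  (a history now [(3, 27), (5, 46), (6, 11), (8, 50)])
READ a @v7: history=[(3, 27), (5, 46), (6, 11), (8, 50)] -> pick v6 -> 11
v9: WRITE b=68  (b history now [(1, 11), (2, 62), (4, 59), (7, 10), (9, 68)])
READ b @v4: history=[(1, 11), (2, 62), (4, 59), (7, 10), (9, 68)] -> pick v4 -> 59
v10: WRITE a=62  (a history now [(3, 27), (5, 46), (6, 11), (8, 50), (10, 62)])
READ a @v4: history=[(3, 27), (5, 46), (6, 11), (8, 50), (10, 62)] -> pick v3 -> 27
v11: WRITE b=38  (b history now [(1, 11), (2, 62), (4, 59), (7, 10), (9, 68), (11, 38)])
v12: WRITE a=3  (a history now [(3, 27), (5, 46), (6, 11), (8, 50), (10, 62), (12, 3)])
READ a @v4: history=[(3, 27), (5, 46), (6, 11), (8, 50), (10, 62), (12, 3)] -> pick v3 -> 27
v13: WRITE a=77  (a history now [(3, 27), (5, 46), (6, 11), (8, 50), (10, 62), (12, 3), (13, 77)])
v14: WRITE b=21  (b history now [(1, 11), (2, 62), (4, 59), (7, 10), (9, 68), (11, 38), (14, 21)])

Answer: NONE
27
11
59
27
27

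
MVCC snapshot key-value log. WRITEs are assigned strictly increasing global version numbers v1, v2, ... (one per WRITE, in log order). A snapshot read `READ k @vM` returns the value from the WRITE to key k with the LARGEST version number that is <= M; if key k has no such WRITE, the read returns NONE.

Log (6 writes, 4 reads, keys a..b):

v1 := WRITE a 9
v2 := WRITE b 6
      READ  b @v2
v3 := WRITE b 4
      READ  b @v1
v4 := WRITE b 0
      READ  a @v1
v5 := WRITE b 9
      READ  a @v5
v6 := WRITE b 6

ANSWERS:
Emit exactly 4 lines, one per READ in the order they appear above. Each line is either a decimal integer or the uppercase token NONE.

v1: WRITE a=9  (a history now [(1, 9)])
v2: WRITE b=6  (b history now [(2, 6)])
READ b @v2: history=[(2, 6)] -> pick v2 -> 6
v3: WRITE b=4  (b history now [(2, 6), (3, 4)])
READ b @v1: history=[(2, 6), (3, 4)] -> no version <= 1 -> NONE
v4: WRITE b=0  (b history now [(2, 6), (3, 4), (4, 0)])
READ a @v1: history=[(1, 9)] -> pick v1 -> 9
v5: WRITE b=9  (b history now [(2, 6), (3, 4), (4, 0), (5, 9)])
READ a @v5: history=[(1, 9)] -> pick v1 -> 9
v6: WRITE b=6  (b history now [(2, 6), (3, 4), (4, 0), (5, 9), (6, 6)])

Answer: 6
NONE
9
9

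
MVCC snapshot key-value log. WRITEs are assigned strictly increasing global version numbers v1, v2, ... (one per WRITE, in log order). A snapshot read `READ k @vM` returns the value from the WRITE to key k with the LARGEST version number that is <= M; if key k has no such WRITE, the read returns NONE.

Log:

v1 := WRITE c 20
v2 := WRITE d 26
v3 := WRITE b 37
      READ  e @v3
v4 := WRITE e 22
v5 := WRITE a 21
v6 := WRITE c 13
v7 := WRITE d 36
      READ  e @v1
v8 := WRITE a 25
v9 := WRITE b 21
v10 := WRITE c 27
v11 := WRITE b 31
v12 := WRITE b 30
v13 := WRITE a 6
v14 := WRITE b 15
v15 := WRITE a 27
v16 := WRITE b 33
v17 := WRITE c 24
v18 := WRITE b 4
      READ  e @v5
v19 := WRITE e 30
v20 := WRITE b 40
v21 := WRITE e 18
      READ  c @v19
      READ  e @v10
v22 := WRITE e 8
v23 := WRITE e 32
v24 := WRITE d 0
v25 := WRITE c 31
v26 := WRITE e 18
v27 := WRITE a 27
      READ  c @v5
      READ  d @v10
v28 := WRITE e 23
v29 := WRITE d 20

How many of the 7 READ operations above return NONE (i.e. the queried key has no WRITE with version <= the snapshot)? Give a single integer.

v1: WRITE c=20  (c history now [(1, 20)])
v2: WRITE d=26  (d history now [(2, 26)])
v3: WRITE b=37  (b history now [(3, 37)])
READ e @v3: history=[] -> no version <= 3 -> NONE
v4: WRITE e=22  (e history now [(4, 22)])
v5: WRITE a=21  (a history now [(5, 21)])
v6: WRITE c=13  (c history now [(1, 20), (6, 13)])
v7: WRITE d=36  (d history now [(2, 26), (7, 36)])
READ e @v1: history=[(4, 22)] -> no version <= 1 -> NONE
v8: WRITE a=25  (a history now [(5, 21), (8, 25)])
v9: WRITE b=21  (b history now [(3, 37), (9, 21)])
v10: WRITE c=27  (c history now [(1, 20), (6, 13), (10, 27)])
v11: WRITE b=31  (b history now [(3, 37), (9, 21), (11, 31)])
v12: WRITE b=30  (b history now [(3, 37), (9, 21), (11, 31), (12, 30)])
v13: WRITE a=6  (a history now [(5, 21), (8, 25), (13, 6)])
v14: WRITE b=15  (b history now [(3, 37), (9, 21), (11, 31), (12, 30), (14, 15)])
v15: WRITE a=27  (a history now [(5, 21), (8, 25), (13, 6), (15, 27)])
v16: WRITE b=33  (b history now [(3, 37), (9, 21), (11, 31), (12, 30), (14, 15), (16, 33)])
v17: WRITE c=24  (c history now [(1, 20), (6, 13), (10, 27), (17, 24)])
v18: WRITE b=4  (b history now [(3, 37), (9, 21), (11, 31), (12, 30), (14, 15), (16, 33), (18, 4)])
READ e @v5: history=[(4, 22)] -> pick v4 -> 22
v19: WRITE e=30  (e history now [(4, 22), (19, 30)])
v20: WRITE b=40  (b history now [(3, 37), (9, 21), (11, 31), (12, 30), (14, 15), (16, 33), (18, 4), (20, 40)])
v21: WRITE e=18  (e history now [(4, 22), (19, 30), (21, 18)])
READ c @v19: history=[(1, 20), (6, 13), (10, 27), (17, 24)] -> pick v17 -> 24
READ e @v10: history=[(4, 22), (19, 30), (21, 18)] -> pick v4 -> 22
v22: WRITE e=8  (e history now [(4, 22), (19, 30), (21, 18), (22, 8)])
v23: WRITE e=32  (e history now [(4, 22), (19, 30), (21, 18), (22, 8), (23, 32)])
v24: WRITE d=0  (d history now [(2, 26), (7, 36), (24, 0)])
v25: WRITE c=31  (c history now [(1, 20), (6, 13), (10, 27), (17, 24), (25, 31)])
v26: WRITE e=18  (e history now [(4, 22), (19, 30), (21, 18), (22, 8), (23, 32), (26, 18)])
v27: WRITE a=27  (a history now [(5, 21), (8, 25), (13, 6), (15, 27), (27, 27)])
READ c @v5: history=[(1, 20), (6, 13), (10, 27), (17, 24), (25, 31)] -> pick v1 -> 20
READ d @v10: history=[(2, 26), (7, 36), (24, 0)] -> pick v7 -> 36
v28: WRITE e=23  (e history now [(4, 22), (19, 30), (21, 18), (22, 8), (23, 32), (26, 18), (28, 23)])
v29: WRITE d=20  (d history now [(2, 26), (7, 36), (24, 0), (29, 20)])
Read results in order: ['NONE', 'NONE', '22', '24', '22', '20', '36']
NONE count = 2

Answer: 2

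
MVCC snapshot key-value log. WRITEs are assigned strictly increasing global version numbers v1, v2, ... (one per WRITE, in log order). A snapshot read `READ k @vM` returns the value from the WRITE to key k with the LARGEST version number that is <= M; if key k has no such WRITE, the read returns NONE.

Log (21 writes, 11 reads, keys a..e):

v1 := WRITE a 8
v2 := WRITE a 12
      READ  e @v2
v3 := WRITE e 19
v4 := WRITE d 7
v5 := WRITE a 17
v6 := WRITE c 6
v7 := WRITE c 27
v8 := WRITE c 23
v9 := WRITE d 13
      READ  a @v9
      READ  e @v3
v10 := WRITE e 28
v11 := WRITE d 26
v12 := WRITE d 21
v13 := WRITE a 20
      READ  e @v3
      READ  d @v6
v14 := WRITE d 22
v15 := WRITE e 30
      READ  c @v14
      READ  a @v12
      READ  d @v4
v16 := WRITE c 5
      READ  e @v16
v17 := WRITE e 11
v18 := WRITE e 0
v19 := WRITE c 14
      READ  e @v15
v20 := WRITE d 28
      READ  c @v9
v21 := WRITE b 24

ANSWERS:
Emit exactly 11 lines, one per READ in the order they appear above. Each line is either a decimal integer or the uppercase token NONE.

v1: WRITE a=8  (a history now [(1, 8)])
v2: WRITE a=12  (a history now [(1, 8), (2, 12)])
READ e @v2: history=[] -> no version <= 2 -> NONE
v3: WRITE e=19  (e history now [(3, 19)])
v4: WRITE d=7  (d history now [(4, 7)])
v5: WRITE a=17  (a history now [(1, 8), (2, 12), (5, 17)])
v6: WRITE c=6  (c history now [(6, 6)])
v7: WRITE c=27  (c history now [(6, 6), (7, 27)])
v8: WRITE c=23  (c history now [(6, 6), (7, 27), (8, 23)])
v9: WRITE d=13  (d history now [(4, 7), (9, 13)])
READ a @v9: history=[(1, 8), (2, 12), (5, 17)] -> pick v5 -> 17
READ e @v3: history=[(3, 19)] -> pick v3 -> 19
v10: WRITE e=28  (e history now [(3, 19), (10, 28)])
v11: WRITE d=26  (d history now [(4, 7), (9, 13), (11, 26)])
v12: WRITE d=21  (d history now [(4, 7), (9, 13), (11, 26), (12, 21)])
v13: WRITE a=20  (a history now [(1, 8), (2, 12), (5, 17), (13, 20)])
READ e @v3: history=[(3, 19), (10, 28)] -> pick v3 -> 19
READ d @v6: history=[(4, 7), (9, 13), (11, 26), (12, 21)] -> pick v4 -> 7
v14: WRITE d=22  (d history now [(4, 7), (9, 13), (11, 26), (12, 21), (14, 22)])
v15: WRITE e=30  (e history now [(3, 19), (10, 28), (15, 30)])
READ c @v14: history=[(6, 6), (7, 27), (8, 23)] -> pick v8 -> 23
READ a @v12: history=[(1, 8), (2, 12), (5, 17), (13, 20)] -> pick v5 -> 17
READ d @v4: history=[(4, 7), (9, 13), (11, 26), (12, 21), (14, 22)] -> pick v4 -> 7
v16: WRITE c=5  (c history now [(6, 6), (7, 27), (8, 23), (16, 5)])
READ e @v16: history=[(3, 19), (10, 28), (15, 30)] -> pick v15 -> 30
v17: WRITE e=11  (e history now [(3, 19), (10, 28), (15, 30), (17, 11)])
v18: WRITE e=0  (e history now [(3, 19), (10, 28), (15, 30), (17, 11), (18, 0)])
v19: WRITE c=14  (c history now [(6, 6), (7, 27), (8, 23), (16, 5), (19, 14)])
READ e @v15: history=[(3, 19), (10, 28), (15, 30), (17, 11), (18, 0)] -> pick v15 -> 30
v20: WRITE d=28  (d history now [(4, 7), (9, 13), (11, 26), (12, 21), (14, 22), (20, 28)])
READ c @v9: history=[(6, 6), (7, 27), (8, 23), (16, 5), (19, 14)] -> pick v8 -> 23
v21: WRITE b=24  (b history now [(21, 24)])

Answer: NONE
17
19
19
7
23
17
7
30
30
23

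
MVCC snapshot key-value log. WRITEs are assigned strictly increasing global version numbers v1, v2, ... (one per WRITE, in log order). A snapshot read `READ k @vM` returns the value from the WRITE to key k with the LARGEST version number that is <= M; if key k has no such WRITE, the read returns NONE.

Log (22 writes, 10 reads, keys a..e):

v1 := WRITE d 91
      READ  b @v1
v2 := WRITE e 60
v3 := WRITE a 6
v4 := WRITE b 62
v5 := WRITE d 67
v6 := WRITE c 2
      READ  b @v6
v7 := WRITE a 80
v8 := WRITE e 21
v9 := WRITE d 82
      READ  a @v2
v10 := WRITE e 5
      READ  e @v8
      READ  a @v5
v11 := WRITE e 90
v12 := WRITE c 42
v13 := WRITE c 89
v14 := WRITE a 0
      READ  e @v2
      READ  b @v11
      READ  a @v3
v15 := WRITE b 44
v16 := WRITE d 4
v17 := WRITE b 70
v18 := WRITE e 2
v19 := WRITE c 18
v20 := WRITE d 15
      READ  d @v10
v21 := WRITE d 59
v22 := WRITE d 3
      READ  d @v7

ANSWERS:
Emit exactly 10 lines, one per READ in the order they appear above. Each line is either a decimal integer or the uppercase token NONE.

v1: WRITE d=91  (d history now [(1, 91)])
READ b @v1: history=[] -> no version <= 1 -> NONE
v2: WRITE e=60  (e history now [(2, 60)])
v3: WRITE a=6  (a history now [(3, 6)])
v4: WRITE b=62  (b history now [(4, 62)])
v5: WRITE d=67  (d history now [(1, 91), (5, 67)])
v6: WRITE c=2  (c history now [(6, 2)])
READ b @v6: history=[(4, 62)] -> pick v4 -> 62
v7: WRITE a=80  (a history now [(3, 6), (7, 80)])
v8: WRITE e=21  (e history now [(2, 60), (8, 21)])
v9: WRITE d=82  (d history now [(1, 91), (5, 67), (9, 82)])
READ a @v2: history=[(3, 6), (7, 80)] -> no version <= 2 -> NONE
v10: WRITE e=5  (e history now [(2, 60), (8, 21), (10, 5)])
READ e @v8: history=[(2, 60), (8, 21), (10, 5)] -> pick v8 -> 21
READ a @v5: history=[(3, 6), (7, 80)] -> pick v3 -> 6
v11: WRITE e=90  (e history now [(2, 60), (8, 21), (10, 5), (11, 90)])
v12: WRITE c=42  (c history now [(6, 2), (12, 42)])
v13: WRITE c=89  (c history now [(6, 2), (12, 42), (13, 89)])
v14: WRITE a=0  (a history now [(3, 6), (7, 80), (14, 0)])
READ e @v2: history=[(2, 60), (8, 21), (10, 5), (11, 90)] -> pick v2 -> 60
READ b @v11: history=[(4, 62)] -> pick v4 -> 62
READ a @v3: history=[(3, 6), (7, 80), (14, 0)] -> pick v3 -> 6
v15: WRITE b=44  (b history now [(4, 62), (15, 44)])
v16: WRITE d=4  (d history now [(1, 91), (5, 67), (9, 82), (16, 4)])
v17: WRITE b=70  (b history now [(4, 62), (15, 44), (17, 70)])
v18: WRITE e=2  (e history now [(2, 60), (8, 21), (10, 5), (11, 90), (18, 2)])
v19: WRITE c=18  (c history now [(6, 2), (12, 42), (13, 89), (19, 18)])
v20: WRITE d=15  (d history now [(1, 91), (5, 67), (9, 82), (16, 4), (20, 15)])
READ d @v10: history=[(1, 91), (5, 67), (9, 82), (16, 4), (20, 15)] -> pick v9 -> 82
v21: WRITE d=59  (d history now [(1, 91), (5, 67), (9, 82), (16, 4), (20, 15), (21, 59)])
v22: WRITE d=3  (d history now [(1, 91), (5, 67), (9, 82), (16, 4), (20, 15), (21, 59), (22, 3)])
READ d @v7: history=[(1, 91), (5, 67), (9, 82), (16, 4), (20, 15), (21, 59), (22, 3)] -> pick v5 -> 67

Answer: NONE
62
NONE
21
6
60
62
6
82
67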